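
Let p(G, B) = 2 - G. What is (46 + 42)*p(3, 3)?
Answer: -88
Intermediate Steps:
(46 + 42)*p(3, 3) = (46 + 42)*(2 - 1*3) = 88*(2 - 3) = 88*(-1) = -88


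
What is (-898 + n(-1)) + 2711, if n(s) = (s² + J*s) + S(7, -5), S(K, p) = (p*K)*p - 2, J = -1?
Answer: 1988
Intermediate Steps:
S(K, p) = -2 + K*p² (S(K, p) = (K*p)*p - 2 = K*p² - 2 = -2 + K*p²)
n(s) = 173 + s² - s (n(s) = (s² - s) + (-2 + 7*(-5)²) = (s² - s) + (-2 + 7*25) = (s² - s) + (-2 + 175) = (s² - s) + 173 = 173 + s² - s)
(-898 + n(-1)) + 2711 = (-898 + (173 + (-1)² - 1*(-1))) + 2711 = (-898 + (173 + 1 + 1)) + 2711 = (-898 + 175) + 2711 = -723 + 2711 = 1988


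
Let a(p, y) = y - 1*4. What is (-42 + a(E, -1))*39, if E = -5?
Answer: -1833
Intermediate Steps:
a(p, y) = -4 + y (a(p, y) = y - 4 = -4 + y)
(-42 + a(E, -1))*39 = (-42 + (-4 - 1))*39 = (-42 - 5)*39 = -47*39 = -1833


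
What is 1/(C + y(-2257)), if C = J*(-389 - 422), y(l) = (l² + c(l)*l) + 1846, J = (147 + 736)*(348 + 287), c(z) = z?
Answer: -1/444541811 ≈ -2.2495e-9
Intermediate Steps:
J = 560705 (J = 883*635 = 560705)
y(l) = 1846 + 2*l² (y(l) = (l² + l*l) + 1846 = (l² + l²) + 1846 = 2*l² + 1846 = 1846 + 2*l²)
C = -454731755 (C = 560705*(-389 - 422) = 560705*(-811) = -454731755)
1/(C + y(-2257)) = 1/(-454731755 + (1846 + 2*(-2257)²)) = 1/(-454731755 + (1846 + 2*5094049)) = 1/(-454731755 + (1846 + 10188098)) = 1/(-454731755 + 10189944) = 1/(-444541811) = -1/444541811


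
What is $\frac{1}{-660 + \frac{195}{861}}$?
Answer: $- \frac{287}{189355} \approx -0.0015157$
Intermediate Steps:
$\frac{1}{-660 + \frac{195}{861}} = \frac{1}{-660 + 195 \cdot \frac{1}{861}} = \frac{1}{-660 + \frac{65}{287}} = \frac{1}{- \frac{189355}{287}} = - \frac{287}{189355}$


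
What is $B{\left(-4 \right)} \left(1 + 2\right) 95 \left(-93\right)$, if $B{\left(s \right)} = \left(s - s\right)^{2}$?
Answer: $0$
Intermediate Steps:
$B{\left(s \right)} = 0$ ($B{\left(s \right)} = 0^{2} = 0$)
$B{\left(-4 \right)} \left(1 + 2\right) 95 \left(-93\right) = 0 \left(1 + 2\right) 95 \left(-93\right) = 0 \cdot 3 \cdot 95 \left(-93\right) = 0 \cdot 95 \left(-93\right) = 0 \left(-93\right) = 0$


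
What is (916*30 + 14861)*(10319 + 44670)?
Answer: 2328289249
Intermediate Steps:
(916*30 + 14861)*(10319 + 44670) = (27480 + 14861)*54989 = 42341*54989 = 2328289249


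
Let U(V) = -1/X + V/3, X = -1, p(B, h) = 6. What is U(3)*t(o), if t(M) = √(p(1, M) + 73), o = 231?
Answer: 2*√79 ≈ 17.776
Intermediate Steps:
t(M) = √79 (t(M) = √(6 + 73) = √79)
U(V) = 1 + V/3 (U(V) = -1/(-1) + V/3 = -1*(-1) + V*(⅓) = 1 + V/3)
U(3)*t(o) = (1 + (⅓)*3)*√79 = (1 + 1)*√79 = 2*√79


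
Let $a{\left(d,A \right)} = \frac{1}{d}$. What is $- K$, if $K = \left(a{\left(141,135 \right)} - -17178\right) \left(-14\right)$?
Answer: $\frac{33909386}{141} \approx 2.4049 \cdot 10^{5}$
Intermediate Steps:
$K = - \frac{33909386}{141}$ ($K = \left(\frac{1}{141} - -17178\right) \left(-14\right) = \left(\frac{1}{141} + 17178\right) \left(-14\right) = \frac{2422099}{141} \left(-14\right) = - \frac{33909386}{141} \approx -2.4049 \cdot 10^{5}$)
$- K = \left(-1\right) \left(- \frac{33909386}{141}\right) = \frac{33909386}{141}$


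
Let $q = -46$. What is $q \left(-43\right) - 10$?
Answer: $1968$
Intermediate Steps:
$q \left(-43\right) - 10 = \left(-46\right) \left(-43\right) - 10 = 1978 - 10 = 1968$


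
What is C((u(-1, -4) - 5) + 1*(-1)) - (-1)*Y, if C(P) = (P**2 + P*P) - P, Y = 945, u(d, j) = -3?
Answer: 1116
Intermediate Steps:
C(P) = -P + 2*P**2 (C(P) = (P**2 + P**2) - P = 2*P**2 - P = -P + 2*P**2)
C((u(-1, -4) - 5) + 1*(-1)) - (-1)*Y = ((-3 - 5) + 1*(-1))*(-1 + 2*((-3 - 5) + 1*(-1))) - (-1)*945 = (-8 - 1)*(-1 + 2*(-8 - 1)) - 1*(-945) = -9*(-1 + 2*(-9)) + 945 = -9*(-1 - 18) + 945 = -9*(-19) + 945 = 171 + 945 = 1116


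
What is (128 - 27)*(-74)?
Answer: -7474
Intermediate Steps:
(128 - 27)*(-74) = 101*(-74) = -7474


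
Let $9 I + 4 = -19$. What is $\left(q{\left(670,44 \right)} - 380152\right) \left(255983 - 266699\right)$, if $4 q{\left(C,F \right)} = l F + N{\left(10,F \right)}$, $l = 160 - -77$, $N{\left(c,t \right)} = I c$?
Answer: $\frac{12137522050}{3} \approx 4.0458 \cdot 10^{9}$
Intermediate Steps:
$I = - \frac{23}{9}$ ($I = - \frac{4}{9} + \frac{1}{9} \left(-19\right) = - \frac{4}{9} - \frac{19}{9} = - \frac{23}{9} \approx -2.5556$)
$N{\left(c,t \right)} = - \frac{23 c}{9}$
$l = 237$ ($l = 160 + 77 = 237$)
$q{\left(C,F \right)} = - \frac{115}{18} + \frac{237 F}{4}$ ($q{\left(C,F \right)} = \frac{237 F - \frac{230}{9}}{4} = \frac{- \frac{230}{9} + 237 F}{4} = - \frac{115}{18} + \frac{237 F}{4}$)
$\left(q{\left(670,44 \right)} - 380152\right) \left(255983 - 266699\right) = \left(\left(- \frac{115}{18} + \frac{237}{4} \cdot 44\right) - 380152\right) \left(255983 - 266699\right) = \left(\left(- \frac{115}{18} + 2607\right) - 380152\right) \left(-10716\right) = \left(\frac{46811}{18} - 380152\right) \left(-10716\right) = \left(- \frac{6795925}{18}\right) \left(-10716\right) = \frac{12137522050}{3}$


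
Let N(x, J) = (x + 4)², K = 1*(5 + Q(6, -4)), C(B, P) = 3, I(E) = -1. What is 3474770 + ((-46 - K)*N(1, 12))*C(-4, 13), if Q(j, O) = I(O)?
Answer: 3471020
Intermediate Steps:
Q(j, O) = -1
K = 4 (K = 1*(5 - 1) = 1*4 = 4)
N(x, J) = (4 + x)²
3474770 + ((-46 - K)*N(1, 12))*C(-4, 13) = 3474770 + ((-46 - 1*4)*(4 + 1)²)*3 = 3474770 + ((-46 - 4)*5²)*3 = 3474770 - 50*25*3 = 3474770 - 1250*3 = 3474770 - 3750 = 3471020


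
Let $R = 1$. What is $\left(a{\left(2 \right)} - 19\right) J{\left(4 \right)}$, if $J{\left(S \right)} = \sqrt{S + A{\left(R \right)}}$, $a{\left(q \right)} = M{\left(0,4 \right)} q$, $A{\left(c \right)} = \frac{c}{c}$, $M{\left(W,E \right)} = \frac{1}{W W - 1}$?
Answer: $- 21 \sqrt{5} \approx -46.957$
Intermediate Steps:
$M{\left(W,E \right)} = \frac{1}{-1 + W^{2}}$ ($M{\left(W,E \right)} = \frac{1}{W^{2} - 1} = \frac{1}{-1 + W^{2}}$)
$A{\left(c \right)} = 1$
$a{\left(q \right)} = - q$ ($a{\left(q \right)} = \frac{q}{-1 + 0^{2}} = \frac{q}{-1 + 0} = \frac{q}{-1} = - q$)
$J{\left(S \right)} = \sqrt{1 + S}$ ($J{\left(S \right)} = \sqrt{S + 1} = \sqrt{1 + S}$)
$\left(a{\left(2 \right)} - 19\right) J{\left(4 \right)} = \left(\left(-1\right) 2 - 19\right) \sqrt{1 + 4} = \left(-2 - 19\right) \sqrt{5} = - 21 \sqrt{5}$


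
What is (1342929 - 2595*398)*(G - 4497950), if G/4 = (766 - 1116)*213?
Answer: -1487377241850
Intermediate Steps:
G = -298200 (G = 4*((766 - 1116)*213) = 4*(-350*213) = 4*(-74550) = -298200)
(1342929 - 2595*398)*(G - 4497950) = (1342929 - 2595*398)*(-298200 - 4497950) = (1342929 - 1032810)*(-4796150) = 310119*(-4796150) = -1487377241850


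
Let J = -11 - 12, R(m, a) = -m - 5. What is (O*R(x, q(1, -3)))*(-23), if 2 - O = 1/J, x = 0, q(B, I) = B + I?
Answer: 235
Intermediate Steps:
R(m, a) = -5 - m
J = -23
O = 47/23 (O = 2 - 1/(-23) = 2 - 1*(-1/23) = 2 + 1/23 = 47/23 ≈ 2.0435)
(O*R(x, q(1, -3)))*(-23) = (47*(-5 - 1*0)/23)*(-23) = (47*(-5 + 0)/23)*(-23) = ((47/23)*(-5))*(-23) = -235/23*(-23) = 235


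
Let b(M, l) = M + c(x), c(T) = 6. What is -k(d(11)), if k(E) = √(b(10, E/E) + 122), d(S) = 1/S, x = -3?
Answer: -√138 ≈ -11.747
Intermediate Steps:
b(M, l) = 6 + M (b(M, l) = M + 6 = 6 + M)
k(E) = √138 (k(E) = √((6 + 10) + 122) = √(16 + 122) = √138)
-k(d(11)) = -√138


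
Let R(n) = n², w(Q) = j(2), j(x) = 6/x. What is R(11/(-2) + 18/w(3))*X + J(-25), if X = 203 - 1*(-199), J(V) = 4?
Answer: 209/2 ≈ 104.50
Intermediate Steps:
w(Q) = 3 (w(Q) = 6/2 = 6*(½) = 3)
X = 402 (X = 203 + 199 = 402)
R(11/(-2) + 18/w(3))*X + J(-25) = (11/(-2) + 18/3)²*402 + 4 = (11*(-½) + 18*(⅓))²*402 + 4 = (-11/2 + 6)²*402 + 4 = (½)²*402 + 4 = (¼)*402 + 4 = 201/2 + 4 = 209/2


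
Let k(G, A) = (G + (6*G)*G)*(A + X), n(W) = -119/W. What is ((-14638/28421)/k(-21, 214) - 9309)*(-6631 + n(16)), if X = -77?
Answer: 6945685586427199/112394800 ≈ 6.1797e+7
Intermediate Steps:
k(G, A) = (-77 + A)*(G + 6*G**2) (k(G, A) = (G + (6*G)*G)*(A - 77) = (G + 6*G**2)*(-77 + A) = (-77 + A)*(G + 6*G**2))
((-14638/28421)/k(-21, 214) - 9309)*(-6631 + n(16)) = ((-14638/28421)/((-21*(-77 + 214 - 462*(-21) + 6*214*(-21)))) - 9309)*(-6631 - 119/16) = ((-14638*1/28421)/((-21*(-77 + 214 + 9702 - 26964))) - 9309)*(-6631 - 119*1/16) = (-14638/(28421*((-21*(-17125)))) - 9309)*(-6631 - 119/16) = (-14638/28421/359625 - 9309)*(-106215/16) = (-14638/28421*1/359625 - 9309)*(-106215/16) = (-14638/10220902125 - 9309)*(-106215/16) = -95146377896263/10220902125*(-106215/16) = 6945685586427199/112394800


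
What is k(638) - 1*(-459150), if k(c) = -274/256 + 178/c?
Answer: 18747980489/40832 ≈ 4.5915e+5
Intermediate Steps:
k(c) = -137/128 + 178/c (k(c) = -274*1/256 + 178/c = -137/128 + 178/c)
k(638) - 1*(-459150) = (-137/128 + 178/638) - 1*(-459150) = (-137/128 + 178*(1/638)) + 459150 = (-137/128 + 89/319) + 459150 = -32311/40832 + 459150 = 18747980489/40832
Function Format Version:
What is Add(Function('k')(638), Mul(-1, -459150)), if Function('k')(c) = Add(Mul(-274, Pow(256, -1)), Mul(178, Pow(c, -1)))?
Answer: Rational(18747980489, 40832) ≈ 4.5915e+5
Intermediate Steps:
Function('k')(c) = Add(Rational(-137, 128), Mul(178, Pow(c, -1))) (Function('k')(c) = Add(Mul(-274, Rational(1, 256)), Mul(178, Pow(c, -1))) = Add(Rational(-137, 128), Mul(178, Pow(c, -1))))
Add(Function('k')(638), Mul(-1, -459150)) = Add(Add(Rational(-137, 128), Mul(178, Pow(638, -1))), Mul(-1, -459150)) = Add(Add(Rational(-137, 128), Mul(178, Rational(1, 638))), 459150) = Add(Add(Rational(-137, 128), Rational(89, 319)), 459150) = Add(Rational(-32311, 40832), 459150) = Rational(18747980489, 40832)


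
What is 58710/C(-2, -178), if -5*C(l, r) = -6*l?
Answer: -48925/2 ≈ -24463.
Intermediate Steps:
C(l, r) = 6*l/5 (C(l, r) = -(-6)*l/5 = 6*l/5)
58710/C(-2, -178) = 58710/(((6/5)*(-2))) = 58710/(-12/5) = 58710*(-5/12) = -48925/2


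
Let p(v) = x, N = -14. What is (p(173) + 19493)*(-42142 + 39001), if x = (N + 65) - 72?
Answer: -61161552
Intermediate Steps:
x = -21 (x = (-14 + 65) - 72 = 51 - 72 = -21)
p(v) = -21
(p(173) + 19493)*(-42142 + 39001) = (-21 + 19493)*(-42142 + 39001) = 19472*(-3141) = -61161552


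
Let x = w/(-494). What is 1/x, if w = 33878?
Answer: -19/1303 ≈ -0.014582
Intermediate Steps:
x = -1303/19 (x = 33878/(-494) = 33878*(-1/494) = -1303/19 ≈ -68.579)
1/x = 1/(-1303/19) = -19/1303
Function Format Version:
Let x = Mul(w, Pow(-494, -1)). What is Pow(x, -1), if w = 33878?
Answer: Rational(-19, 1303) ≈ -0.014582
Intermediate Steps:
x = Rational(-1303, 19) (x = Mul(33878, Pow(-494, -1)) = Mul(33878, Rational(-1, 494)) = Rational(-1303, 19) ≈ -68.579)
Pow(x, -1) = Pow(Rational(-1303, 19), -1) = Rational(-19, 1303)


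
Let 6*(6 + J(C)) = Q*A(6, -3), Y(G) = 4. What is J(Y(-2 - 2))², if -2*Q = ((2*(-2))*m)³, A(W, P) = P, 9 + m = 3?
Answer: 11902500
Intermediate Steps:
m = -6 (m = -9 + 3 = -6)
Q = -6912 (Q = -((2*(-2))*(-6))³/2 = -(-4*(-6))³/2 = -½*24³ = -½*13824 = -6912)
J(C) = 3450 (J(C) = -6 + (-6912*(-3))/6 = -6 + (⅙)*20736 = -6 + 3456 = 3450)
J(Y(-2 - 2))² = 3450² = 11902500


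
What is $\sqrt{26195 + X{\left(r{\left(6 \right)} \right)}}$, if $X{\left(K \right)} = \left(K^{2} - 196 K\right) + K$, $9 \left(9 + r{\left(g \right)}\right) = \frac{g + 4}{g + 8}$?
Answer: $\frac{\sqrt{111187969}}{63} \approx 167.37$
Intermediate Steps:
$r{\left(g \right)} = -9 + \frac{4 + g}{9 \left(8 + g\right)}$ ($r{\left(g \right)} = -9 + \frac{\left(g + 4\right) \frac{1}{g + 8}}{9} = -9 + \frac{\left(4 + g\right) \frac{1}{8 + g}}{9} = -9 + \frac{\frac{1}{8 + g} \left(4 + g\right)}{9} = -9 + \frac{4 + g}{9 \left(8 + g\right)}$)
$X{\left(K \right)} = K^{2} - 195 K$
$\sqrt{26195 + X{\left(r{\left(6 \right)} \right)}} = \sqrt{26195 + \frac{4 \left(-161 - 120\right)}{9 \left(8 + 6\right)} \left(-195 + \frac{4 \left(-161 - 120\right)}{9 \left(8 + 6\right)}\right)} = \sqrt{26195 + \frac{4 \left(-161 - 120\right)}{9 \cdot 14} \left(-195 + \frac{4 \left(-161 - 120\right)}{9 \cdot 14}\right)} = \sqrt{26195 + \frac{4}{9} \cdot \frac{1}{14} \left(-281\right) \left(-195 + \frac{4}{9} \cdot \frac{1}{14} \left(-281\right)\right)} = \sqrt{26195 - \frac{562 \left(-195 - \frac{562}{63}\right)}{63}} = \sqrt{26195 - - \frac{7220014}{3969}} = \sqrt{26195 + \frac{7220014}{3969}} = \sqrt{\frac{111187969}{3969}} = \frac{\sqrt{111187969}}{63}$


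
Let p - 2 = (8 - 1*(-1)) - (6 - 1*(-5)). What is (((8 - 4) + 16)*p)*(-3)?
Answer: 0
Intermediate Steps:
p = 0 (p = 2 + ((8 - 1*(-1)) - (6 - 1*(-5))) = 2 + ((8 + 1) - (6 + 5)) = 2 + (9 - 1*11) = 2 + (9 - 11) = 2 - 2 = 0)
(((8 - 4) + 16)*p)*(-3) = (((8 - 4) + 16)*0)*(-3) = ((4 + 16)*0)*(-3) = (20*0)*(-3) = 0*(-3) = 0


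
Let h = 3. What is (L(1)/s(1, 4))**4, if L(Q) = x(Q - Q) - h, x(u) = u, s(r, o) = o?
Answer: 81/256 ≈ 0.31641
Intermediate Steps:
L(Q) = -3 (L(Q) = (Q - Q) - 1*3 = 0 - 3 = -3)
(L(1)/s(1, 4))**4 = (-3/4)**4 = 81/256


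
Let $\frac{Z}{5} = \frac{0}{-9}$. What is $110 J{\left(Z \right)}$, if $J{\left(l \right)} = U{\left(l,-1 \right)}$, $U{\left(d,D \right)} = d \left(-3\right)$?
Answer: $0$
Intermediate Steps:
$Z = 0$ ($Z = 5 \frac{0}{-9} = 5 \cdot 0 \left(- \frac{1}{9}\right) = 5 \cdot 0 = 0$)
$U{\left(d,D \right)} = - 3 d$
$J{\left(l \right)} = - 3 l$
$110 J{\left(Z \right)} = 110 \left(\left(-3\right) 0\right) = 110 \cdot 0 = 0$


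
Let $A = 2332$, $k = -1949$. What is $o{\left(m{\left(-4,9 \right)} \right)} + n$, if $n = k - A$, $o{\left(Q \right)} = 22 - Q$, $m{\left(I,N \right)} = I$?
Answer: $-4255$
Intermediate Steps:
$n = -4281$ ($n = -1949 - 2332 = -4281$)
$o{\left(m{\left(-4,9 \right)} \right)} + n = \left(22 - -4\right) - 4281 = \left(22 + 4\right) - 4281 = 26 - 4281 = -4255$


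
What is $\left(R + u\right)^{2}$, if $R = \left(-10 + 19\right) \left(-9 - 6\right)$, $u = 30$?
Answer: $11025$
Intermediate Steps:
$R = -135$ ($R = 9 \left(-15\right) = -135$)
$\left(R + u\right)^{2} = \left(-135 + 30\right)^{2} = \left(-105\right)^{2} = 11025$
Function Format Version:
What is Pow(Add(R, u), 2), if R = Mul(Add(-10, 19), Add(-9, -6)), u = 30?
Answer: 11025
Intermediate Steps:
R = -135 (R = Mul(9, -15) = -135)
Pow(Add(R, u), 2) = Pow(Add(-135, 30), 2) = Pow(-105, 2) = 11025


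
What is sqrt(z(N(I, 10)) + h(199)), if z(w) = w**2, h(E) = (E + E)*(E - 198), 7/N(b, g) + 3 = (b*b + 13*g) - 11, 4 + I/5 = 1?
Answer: sqrt(46279887)/341 ≈ 19.950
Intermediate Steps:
I = -15 (I = -20 + 5*1 = -20 + 5 = -15)
N(b, g) = 7/(-14 + b**2 + 13*g) (N(b, g) = 7/(-3 + ((b*b + 13*g) - 11)) = 7/(-3 + ((b**2 + 13*g) - 11)) = 7/(-3 + (-11 + b**2 + 13*g)) = 7/(-14 + b**2 + 13*g))
h(E) = 2*E*(-198 + E) (h(E) = (2*E)*(-198 + E) = 2*E*(-198 + E))
sqrt(z(N(I, 10)) + h(199)) = sqrt((7/(-14 + (-15)**2 + 13*10))**2 + 2*199*(-198 + 199)) = sqrt((7/(-14 + 225 + 130))**2 + 2*199*1) = sqrt((7/341)**2 + 398) = sqrt(49/116281 + 398) = sqrt(46279887/116281) = sqrt(46279887)/341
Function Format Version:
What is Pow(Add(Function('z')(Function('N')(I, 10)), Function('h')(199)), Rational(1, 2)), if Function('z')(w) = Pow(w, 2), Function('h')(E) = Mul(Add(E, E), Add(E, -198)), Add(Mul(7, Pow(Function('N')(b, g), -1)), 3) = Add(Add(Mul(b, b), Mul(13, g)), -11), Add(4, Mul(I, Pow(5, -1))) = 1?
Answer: Mul(Rational(1, 341), Pow(46279887, Rational(1, 2))) ≈ 19.950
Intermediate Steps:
I = -15 (I = Add(-20, Mul(5, 1)) = Add(-20, 5) = -15)
Function('N')(b, g) = Mul(7, Pow(Add(-14, Pow(b, 2), Mul(13, g)), -1)) (Function('N')(b, g) = Mul(7, Pow(Add(-3, Add(Add(Mul(b, b), Mul(13, g)), -11)), -1)) = Mul(7, Pow(Add(-3, Add(Add(Pow(b, 2), Mul(13, g)), -11)), -1)) = Mul(7, Pow(Add(-3, Add(-11, Pow(b, 2), Mul(13, g))), -1)) = Mul(7, Pow(Add(-14, Pow(b, 2), Mul(13, g)), -1)))
Function('h')(E) = Mul(2, E, Add(-198, E)) (Function('h')(E) = Mul(Mul(2, E), Add(-198, E)) = Mul(2, E, Add(-198, E)))
Pow(Add(Function('z')(Function('N')(I, 10)), Function('h')(199)), Rational(1, 2)) = Pow(Add(Pow(Mul(7, Pow(Add(-14, Pow(-15, 2), Mul(13, 10)), -1)), 2), Mul(2, 199, Add(-198, 199))), Rational(1, 2)) = Pow(Add(Pow(Mul(7, Pow(Add(-14, 225, 130), -1)), 2), Mul(2, 199, 1)), Rational(1, 2)) = Pow(Add(Pow(Mul(7, Pow(341, -1)), 2), 398), Rational(1, 2)) = Pow(Add(Pow(Mul(7, Rational(1, 341)), 2), 398), Rational(1, 2)) = Pow(Add(Pow(Rational(7, 341), 2), 398), Rational(1, 2)) = Pow(Add(Rational(49, 116281), 398), Rational(1, 2)) = Pow(Rational(46279887, 116281), Rational(1, 2)) = Mul(Rational(1, 341), Pow(46279887, Rational(1, 2)))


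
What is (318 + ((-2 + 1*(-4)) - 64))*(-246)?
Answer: -61008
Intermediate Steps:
(318 + ((-2 + 1*(-4)) - 64))*(-246) = (318 + ((-2 - 4) - 64))*(-246) = (318 + (-6 - 64))*(-246) = (318 - 70)*(-246) = 248*(-246) = -61008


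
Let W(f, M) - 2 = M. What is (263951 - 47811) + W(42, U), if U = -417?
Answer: 215725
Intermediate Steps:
W(f, M) = 2 + M
(263951 - 47811) + W(42, U) = (263951 - 47811) + (2 - 417) = 216140 - 415 = 215725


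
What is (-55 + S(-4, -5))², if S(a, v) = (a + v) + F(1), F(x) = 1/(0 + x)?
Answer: 3969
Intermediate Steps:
F(x) = 1/x
S(a, v) = 1 + a + v (S(a, v) = (a + v) + 1/1 = (a + v) + 1 = 1 + a + v)
(-55 + S(-4, -5))² = (-55 + (1 - 4 - 5))² = (-55 - 8)² = (-63)² = 3969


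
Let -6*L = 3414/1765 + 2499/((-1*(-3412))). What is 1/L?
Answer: -12044360/5353101 ≈ -2.2500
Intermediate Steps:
L = -5353101/12044360 (L = -(3414/1765 + 2499/((-1*(-3412))))/6 = -(3414*(1/1765) + 2499/3412)/6 = -(3414/1765 + 2499*(1/3412))/6 = -(3414/1765 + 2499/3412)/6 = -⅙*16059303/6022180 = -5353101/12044360 ≈ -0.44445)
1/L = 1/(-5353101/12044360) = 1*(-12044360/5353101) = -12044360/5353101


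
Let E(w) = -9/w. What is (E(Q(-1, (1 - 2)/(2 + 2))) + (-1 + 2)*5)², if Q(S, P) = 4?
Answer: 121/16 ≈ 7.5625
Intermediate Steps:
(E(Q(-1, (1 - 2)/(2 + 2))) + (-1 + 2)*5)² = (-9/4 + (-1 + 2)*5)² = (-9*¼ + 1*5)² = (-9/4 + 5)² = (11/4)² = 121/16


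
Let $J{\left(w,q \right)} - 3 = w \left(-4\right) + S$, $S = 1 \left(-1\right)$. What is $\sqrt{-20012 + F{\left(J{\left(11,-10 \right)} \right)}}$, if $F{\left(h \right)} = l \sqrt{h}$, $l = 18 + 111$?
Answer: $\sqrt{-20012 + 129 i \sqrt{42}} \approx 2.954 + 141.49 i$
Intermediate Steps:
$S = -1$
$l = 129$
$J{\left(w,q \right)} = 2 - 4 w$ ($J{\left(w,q \right)} = 3 + \left(w \left(-4\right) - 1\right) = 3 - \left(1 + 4 w\right) = 2 - 4 w$)
$F{\left(h \right)} = 129 \sqrt{h}$
$\sqrt{-20012 + F{\left(J{\left(11,-10 \right)} \right)}} = \sqrt{-20012 + 129 \sqrt{2 - 44}} = \sqrt{-20012 + 129 \sqrt{-42}} = \sqrt{-20012 + 129 i \sqrt{42}}$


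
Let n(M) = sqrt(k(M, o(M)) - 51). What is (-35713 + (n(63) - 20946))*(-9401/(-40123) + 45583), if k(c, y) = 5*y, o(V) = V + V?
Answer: -103625691056490/40123 + 1828936110*sqrt(579)/40123 ≈ -2.5816e+9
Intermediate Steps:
o(V) = 2*V
n(M) = sqrt(-51 + 10*M) (n(M) = sqrt(5*(2*M) - 51) = sqrt(10*M - 51) = sqrt(-51 + 10*M))
(-35713 + (n(63) - 20946))*(-9401/(-40123) + 45583) = (-35713 + (sqrt(-51 + 10*63) - 20946))*(-9401/(-40123) + 45583) = (-35713 + (sqrt(-51 + 630) - 20946))*(-9401*(-1/40123) + 45583) = (-35713 + (sqrt(579) - 20946))*(9401/40123 + 45583) = (-35713 + (-20946 + sqrt(579)))*(1828936110/40123) = (-56659 + sqrt(579))*(1828936110/40123) = -103625691056490/40123 + 1828936110*sqrt(579)/40123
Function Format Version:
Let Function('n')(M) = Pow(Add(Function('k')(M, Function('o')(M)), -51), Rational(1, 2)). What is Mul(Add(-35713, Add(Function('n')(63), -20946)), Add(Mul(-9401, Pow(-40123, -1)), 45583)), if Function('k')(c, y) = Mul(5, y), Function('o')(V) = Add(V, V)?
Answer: Add(Rational(-103625691056490, 40123), Mul(Rational(1828936110, 40123), Pow(579, Rational(1, 2)))) ≈ -2.5816e+9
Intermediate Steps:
Function('o')(V) = Mul(2, V)
Function('n')(M) = Pow(Add(-51, Mul(10, M)), Rational(1, 2)) (Function('n')(M) = Pow(Add(Mul(5, Mul(2, M)), -51), Rational(1, 2)) = Pow(Add(Mul(10, M), -51), Rational(1, 2)) = Pow(Add(-51, Mul(10, M)), Rational(1, 2)))
Mul(Add(-35713, Add(Function('n')(63), -20946)), Add(Mul(-9401, Pow(-40123, -1)), 45583)) = Mul(Add(-35713, Add(Pow(Add(-51, Mul(10, 63)), Rational(1, 2)), -20946)), Add(Mul(-9401, Pow(-40123, -1)), 45583)) = Mul(Add(-35713, Add(Pow(Add(-51, 630), Rational(1, 2)), -20946)), Add(Mul(-9401, Rational(-1, 40123)), 45583)) = Mul(Add(-35713, Add(Pow(579, Rational(1, 2)), -20946)), Add(Rational(9401, 40123), 45583)) = Mul(Add(-35713, Add(-20946, Pow(579, Rational(1, 2)))), Rational(1828936110, 40123)) = Mul(Add(-56659, Pow(579, Rational(1, 2))), Rational(1828936110, 40123)) = Add(Rational(-103625691056490, 40123), Mul(Rational(1828936110, 40123), Pow(579, Rational(1, 2))))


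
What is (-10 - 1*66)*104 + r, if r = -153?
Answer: -8057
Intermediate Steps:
(-10 - 1*66)*104 + r = (-10 - 1*66)*104 - 153 = (-10 - 66)*104 - 153 = -76*104 - 153 = -7904 - 153 = -8057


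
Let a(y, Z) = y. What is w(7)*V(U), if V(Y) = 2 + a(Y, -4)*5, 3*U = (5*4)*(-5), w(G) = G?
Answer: -3458/3 ≈ -1152.7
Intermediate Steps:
U = -100/3 (U = ((5*4)*(-5))/3 = (20*(-5))/3 = (⅓)*(-100) = -100/3 ≈ -33.333)
V(Y) = 2 + 5*Y (V(Y) = 2 + Y*5 = 2 + 5*Y)
w(7)*V(U) = 7*(2 + 5*(-100/3)) = 7*(2 - 500/3) = 7*(-494/3) = -3458/3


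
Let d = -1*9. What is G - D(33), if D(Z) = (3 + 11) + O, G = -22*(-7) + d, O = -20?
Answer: 151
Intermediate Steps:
d = -9
G = 145 (G = -22*(-7) - 9 = 154 - 9 = 145)
D(Z) = -6 (D(Z) = (3 + 11) - 20 = 14 - 20 = -6)
G - D(33) = 145 - 1*(-6) = 145 + 6 = 151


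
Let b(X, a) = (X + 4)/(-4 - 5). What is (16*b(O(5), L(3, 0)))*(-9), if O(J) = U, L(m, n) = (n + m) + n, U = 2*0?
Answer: 64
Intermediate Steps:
U = 0
L(m, n) = m + 2*n (L(m, n) = (m + n) + n = m + 2*n)
O(J) = 0
b(X, a) = -4/9 - X/9 (b(X, a) = (4 + X)/(-9) = (4 + X)*(-⅑) = -4/9 - X/9)
(16*b(O(5), L(3, 0)))*(-9) = (16*(-4/9 - ⅑*0))*(-9) = (16*(-4/9 + 0))*(-9) = (16*(-4/9))*(-9) = -64/9*(-9) = 64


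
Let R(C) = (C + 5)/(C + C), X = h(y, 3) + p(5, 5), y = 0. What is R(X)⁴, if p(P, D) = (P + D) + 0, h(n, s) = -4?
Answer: 14641/20736 ≈ 0.70607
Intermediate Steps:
p(P, D) = D + P (p(P, D) = (D + P) + 0 = D + P)
X = 6 (X = -4 + (5 + 5) = -4 + 10 = 6)
R(C) = (5 + C)/(2*C) (R(C) = (5 + C)/((2*C)) = (5 + C)*(1/(2*C)) = (5 + C)/(2*C))
R(X)⁴ = ((½)*(5 + 6)/6)⁴ = ((½)*(⅙)*11)⁴ = (11/12)⁴ = 14641/20736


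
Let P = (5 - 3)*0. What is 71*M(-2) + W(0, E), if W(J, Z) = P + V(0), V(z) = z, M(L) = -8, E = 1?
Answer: -568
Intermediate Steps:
P = 0 (P = 2*0 = 0)
W(J, Z) = 0 (W(J, Z) = 0 + 0 = 0)
71*M(-2) + W(0, E) = 71*(-8) + 0 = -568 + 0 = -568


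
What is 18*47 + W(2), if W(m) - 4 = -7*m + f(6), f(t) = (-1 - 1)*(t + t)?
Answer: 812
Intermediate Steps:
f(t) = -4*t
W(m) = -20 - 7*m (W(m) = 4 + (-7*m - 4*6) = 4 + (-7*m - 24) = 4 + (-24 - 7*m) = -20 - 7*m)
18*47 + W(2) = 18*47 + (-20 - 7*2) = 846 + (-20 - 14) = 846 - 34 = 812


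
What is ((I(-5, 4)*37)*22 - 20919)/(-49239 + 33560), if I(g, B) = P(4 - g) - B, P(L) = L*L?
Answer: -41759/15679 ≈ -2.6634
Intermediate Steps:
P(L) = L**2
I(g, B) = (4 - g)**2 - B
((I(-5, 4)*37)*22 - 20919)/(-49239 + 33560) = ((((-4 - 5)**2 - 1*4)*37)*22 - 20919)/(-49239 + 33560) = ((((-9)**2 - 4)*37)*22 - 20919)/(-15679) = (((81 - 4)*37)*22 - 20919)*(-1/15679) = ((77*37)*22 - 20919)*(-1/15679) = (2849*22 - 20919)*(-1/15679) = (62678 - 20919)*(-1/15679) = 41759*(-1/15679) = -41759/15679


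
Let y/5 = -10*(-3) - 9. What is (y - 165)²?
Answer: 3600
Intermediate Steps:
y = 105 (y = 5*(-10*(-3) - 9) = 5*(30 - 9) = 5*21 = 105)
(y - 165)² = (105 - 165)² = (-60)² = 3600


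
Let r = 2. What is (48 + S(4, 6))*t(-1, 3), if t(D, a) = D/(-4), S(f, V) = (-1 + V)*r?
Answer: 29/2 ≈ 14.500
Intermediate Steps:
S(f, V) = -2 + 2*V (S(f, V) = (-1 + V)*2 = -2 + 2*V)
t(D, a) = -D/4 (t(D, a) = D*(-¼) = -D/4)
(48 + S(4, 6))*t(-1, 3) = (48 + (-2 + 2*6))*(-¼*(-1)) = (48 + (-2 + 12))*(¼) = (48 + 10)*(¼) = 58*(¼) = 29/2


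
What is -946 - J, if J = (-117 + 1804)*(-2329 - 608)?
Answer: 4953773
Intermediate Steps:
J = -4954719 (J = 1687*(-2937) = -4954719)
-946 - J = -946 - 1*(-4954719) = -946 + 4954719 = 4953773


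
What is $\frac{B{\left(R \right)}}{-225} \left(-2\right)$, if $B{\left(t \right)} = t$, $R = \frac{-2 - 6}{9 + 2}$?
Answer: $- \frac{16}{2475} \approx -0.0064646$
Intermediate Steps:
$R = - \frac{8}{11} \approx -0.72727$
$\frac{B{\left(R \right)}}{-225} \left(-2\right) = - \frac{8}{11 \left(-225\right)} \left(-2\right) = \left(- \frac{8}{11}\right) \left(- \frac{1}{225}\right) \left(-2\right) = \frac{8}{2475} \left(-2\right) = - \frac{16}{2475}$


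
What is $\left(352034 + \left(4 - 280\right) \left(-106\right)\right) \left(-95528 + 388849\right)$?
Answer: $111840364090$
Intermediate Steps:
$\left(352034 + \left(4 - 280\right) \left(-106\right)\right) \left(-95528 + 388849\right) = \left(352034 - -29256\right) 293321 = \left(352034 + 29256\right) 293321 = 381290 \cdot 293321 = 111840364090$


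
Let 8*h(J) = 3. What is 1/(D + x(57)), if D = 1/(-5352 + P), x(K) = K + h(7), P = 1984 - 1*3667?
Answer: 56280/3229057 ≈ 0.017429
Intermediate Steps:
h(J) = 3/8 (h(J) = (⅛)*3 = 3/8)
P = -1683 (P = 1984 - 3667 = -1683)
x(K) = 3/8 + K (x(K) = K + 3/8 = 3/8 + K)
D = -1/7035 (D = 1/(-5352 - 1683) = 1/(-7035) = -1/7035 ≈ -0.00014215)
1/(D + x(57)) = 1/(-1/7035 + (3/8 + 57)) = 1/(-1/7035 + 459/8) = 1/(3229057/56280) = 56280/3229057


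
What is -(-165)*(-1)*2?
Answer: -330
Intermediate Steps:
-(-165)*(-1)*2 = -15*11*2 = -165*2 = -330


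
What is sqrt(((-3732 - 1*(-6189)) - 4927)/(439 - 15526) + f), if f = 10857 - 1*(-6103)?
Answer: sqrt(3860431235130)/15087 ≈ 130.23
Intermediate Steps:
f = 16960 (f = 10857 + 6103 = 16960)
sqrt(((-3732 - 1*(-6189)) - 4927)/(439 - 15526) + f) = sqrt(((-3732 - 1*(-6189)) - 4927)/(439 - 15526) + 16960) = sqrt(((-3732 + 6189) - 4927)/(-15087) + 16960) = sqrt((2457 - 4927)*(-1/15087) + 16960) = sqrt(-2470*(-1/15087) + 16960) = sqrt(2470/15087 + 16960) = sqrt(255877990/15087) = sqrt(3860431235130)/15087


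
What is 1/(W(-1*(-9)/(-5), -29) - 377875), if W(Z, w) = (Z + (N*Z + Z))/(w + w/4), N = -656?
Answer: -725/273982919 ≈ -2.6461e-6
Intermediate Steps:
W(Z, w) = -2616*Z/(5*w) (W(Z, w) = (Z + (-656*Z + Z))/(w + w/4) = (Z - 655*Z)/(w + w*(1/4)) = (-654*Z)/(w + w/4) = (-654*Z)/((5*w/4)) = (-654*Z)*(4/(5*w)) = -2616*Z/(5*w))
1/(W(-1*(-9)/(-5), -29) - 377875) = 1/(-2616/5*-1*(-9)/(-5)/(-29) - 377875) = 1/(-2616/5*9*(-1/5)*(-1/29) - 377875) = 1/(-2616/5*(-9/5)*(-1/29) - 377875) = 1/(-23544/725 - 377875) = 1/(-273982919/725) = -725/273982919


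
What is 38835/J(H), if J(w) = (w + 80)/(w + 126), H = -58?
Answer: 1320390/11 ≈ 1.2004e+5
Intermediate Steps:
J(w) = (80 + w)/(126 + w)
38835/J(H) = 38835/(((80 - 58)/(126 - 58))) = 38835/((22/68)) = 38835/(((1/68)*22)) = 38835/(11/34) = 38835*(34/11) = 1320390/11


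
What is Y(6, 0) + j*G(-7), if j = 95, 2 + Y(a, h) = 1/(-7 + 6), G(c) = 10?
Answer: 947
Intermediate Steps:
Y(a, h) = -3 (Y(a, h) = -2 + 1/(-7 + 6) = -2 + 1/(-1) = -2 - 1 = -3)
Y(6, 0) + j*G(-7) = -3 + 95*10 = -3 + 950 = 947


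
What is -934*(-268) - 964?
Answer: 249348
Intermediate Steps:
-934*(-268) - 964 = 250312 - 964 = 249348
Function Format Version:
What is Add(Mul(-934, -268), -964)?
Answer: 249348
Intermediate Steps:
Add(Mul(-934, -268), -964) = Add(250312, -964) = 249348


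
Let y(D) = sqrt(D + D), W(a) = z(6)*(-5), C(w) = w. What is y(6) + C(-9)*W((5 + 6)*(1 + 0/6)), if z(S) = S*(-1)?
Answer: -270 + 2*sqrt(3) ≈ -266.54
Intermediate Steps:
z(S) = -S
W(a) = 30 (W(a) = -1*6*(-5) = -6*(-5) = 30)
y(D) = sqrt(2)*sqrt(D) (y(D) = sqrt(2*D) = sqrt(2)*sqrt(D))
y(6) + C(-9)*W((5 + 6)*(1 + 0/6)) = sqrt(2)*sqrt(6) - 9*30 = 2*sqrt(3) - 270 = -270 + 2*sqrt(3)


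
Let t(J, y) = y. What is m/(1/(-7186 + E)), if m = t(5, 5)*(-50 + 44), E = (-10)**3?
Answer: 245580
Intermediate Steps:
E = -1000
m = -30 (m = 5*(-50 + 44) = 5*(-6) = -30)
m/(1/(-7186 + E)) = -30/(1/(-7186 - 1000)) = -30/(1/(-8186)) = -30/(-1/8186) = -30*(-8186) = 245580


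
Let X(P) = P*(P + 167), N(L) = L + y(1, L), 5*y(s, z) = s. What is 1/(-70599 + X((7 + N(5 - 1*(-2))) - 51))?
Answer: -25/1884759 ≈ -1.3264e-5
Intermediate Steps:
y(s, z) = s/5
N(L) = ⅕ + L (N(L) = L + (⅕)*1 = L + ⅕ = ⅕ + L)
X(P) = P*(167 + P)
1/(-70599 + X((7 + N(5 - 1*(-2))) - 51)) = 1/(-70599 + ((7 + (⅕ + (5 - 1*(-2)))) - 51)*(167 + ((7 + (⅕ + (5 - 1*(-2)))) - 51))) = 1/(-70599 + ((7 + (⅕ + (5 + 2))) - 51)*(167 + ((7 + (⅕ + (5 + 2))) - 51))) = 1/(-70599 + ((7 + (⅕ + 7)) - 51)*(167 + ((7 + (⅕ + 7)) - 51))) = 1/(-70599 + ((7 + 36/5) - 51)*(167 + ((7 + 36/5) - 51))) = 1/(-70599 + (71/5 - 51)*(167 + (71/5 - 51))) = 1/(-70599 - 184*(167 - 184/5)/5) = 1/(-70599 - 184/5*651/5) = 1/(-70599 - 119784/25) = 1/(-1884759/25) = -25/1884759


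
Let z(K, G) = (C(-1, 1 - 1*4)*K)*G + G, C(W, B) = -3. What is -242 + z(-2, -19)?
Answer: -375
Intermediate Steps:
z(K, G) = G - 3*G*K (z(K, G) = (-3*K)*G + G = -3*G*K + G = G - 3*G*K)
-242 + z(-2, -19) = -242 - 19*(1 - 3*(-2)) = -242 - 19*(1 + 6) = -242 - 19*7 = -242 - 133 = -375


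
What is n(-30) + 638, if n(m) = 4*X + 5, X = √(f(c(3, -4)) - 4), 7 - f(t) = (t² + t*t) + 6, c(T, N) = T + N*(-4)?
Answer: 643 + 20*I*√29 ≈ 643.0 + 107.7*I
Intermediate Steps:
c(T, N) = T - 4*N
f(t) = 1 - 2*t² (f(t) = 7 - ((t² + t*t) + 6) = 7 - ((t² + t²) + 6) = 7 - (2*t² + 6) = 7 - (6 + 2*t²) = 7 + (-6 - 2*t²) = 1 - 2*t²)
X = 5*I*√29 (X = √((1 - 2*(3 - 4*(-4))²) - 4) = √((1 - 2*(3 + 16)²) - 4) = √((1 - 2*19²) - 4) = √((1 - 2*361) - 4) = √((1 - 722) - 4) = √(-721 - 4) = √(-725) = 5*I*√29 ≈ 26.926*I)
n(m) = 5 + 20*I*√29 (n(m) = 4*(5*I*√29) + 5 = 20*I*√29 + 5 = 5 + 20*I*√29)
n(-30) + 638 = (5 + 20*I*√29) + 638 = 643 + 20*I*√29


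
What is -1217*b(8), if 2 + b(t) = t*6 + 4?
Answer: -60850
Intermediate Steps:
b(t) = 2 + 6*t (b(t) = -2 + (t*6 + 4) = -2 + (6*t + 4) = -2 + (4 + 6*t) = 2 + 6*t)
-1217*b(8) = -1217*(2 + 6*8) = -1217*(2 + 48) = -1217*50 = -60850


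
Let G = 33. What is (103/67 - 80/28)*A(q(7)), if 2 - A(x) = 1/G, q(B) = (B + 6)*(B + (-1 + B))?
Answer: -40235/15477 ≈ -2.5997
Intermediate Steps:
q(B) = (-1 + 2*B)*(6 + B) (q(B) = (6 + B)*(-1 + 2*B) = (-1 + 2*B)*(6 + B))
A(x) = 65/33 (A(x) = 2 - 1/33 = 65/33)
(103/67 - 80/28)*A(q(7)) = (103/67 - 80/28)*(65/33) = (103*(1/67) - 80*1/28)*(65/33) = (103/67 - 20/7)*(65/33) = -619/469*65/33 = -40235/15477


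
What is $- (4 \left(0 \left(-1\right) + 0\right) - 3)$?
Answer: $3$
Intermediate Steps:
$- (4 \left(0 \left(-1\right) + 0\right) - 3) = - (4 \left(0 + 0\right) - 3) = - (4 \cdot 0 - 3) = - (0 - 3) = \left(-1\right) \left(-3\right) = 3$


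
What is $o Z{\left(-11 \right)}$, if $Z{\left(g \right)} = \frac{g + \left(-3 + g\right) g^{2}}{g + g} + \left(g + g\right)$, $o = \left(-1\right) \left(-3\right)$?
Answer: $\frac{333}{2} \approx 166.5$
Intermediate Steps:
$o = 3$
$Z{\left(g \right)} = 2 g + \frac{g + g^{2} \left(-3 + g\right)}{2 g}$ ($Z{\left(g \right)} = \frac{g + g^{2} \left(-3 + g\right)}{2 g} + 2 g = 2 g + \frac{g + g^{2} \left(-3 + g\right)}{2 g}$)
$o Z{\left(-11 \right)} = 3 \left(\frac{1}{2} + \frac{1}{2} \left(-11\right) + \frac{\left(-11\right)^{2}}{2}\right) = 3 \left(\frac{1}{2} - \frac{11}{2} + \frac{1}{2} \cdot 121\right) = 3 \left(\frac{1}{2} - \frac{11}{2} + \frac{121}{2}\right) = 3 \cdot \frac{111}{2} = \frac{333}{2}$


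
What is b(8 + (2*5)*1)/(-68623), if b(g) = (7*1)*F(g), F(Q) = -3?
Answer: 21/68623 ≈ 0.00030602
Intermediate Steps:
b(g) = -21 (b(g) = (7*1)*(-3) = 7*(-3) = -21)
b(8 + (2*5)*1)/(-68623) = -21/(-68623) = -21*(-1/68623) = 21/68623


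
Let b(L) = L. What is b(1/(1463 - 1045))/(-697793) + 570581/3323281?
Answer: 166425621469113/969326207472194 ≈ 0.17169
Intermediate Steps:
b(1/(1463 - 1045))/(-697793) + 570581/3323281 = 1/((1463 - 1045)*(-697793)) + 570581/3323281 = -1/697793/418 + 570581*(1/3323281) = (1/418)*(-1/697793) + 570581/3323281 = -1/291677474 + 570581/3323281 = 166425621469113/969326207472194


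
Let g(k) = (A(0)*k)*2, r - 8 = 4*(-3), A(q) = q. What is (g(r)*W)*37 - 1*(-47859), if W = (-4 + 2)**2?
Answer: 47859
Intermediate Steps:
r = -4 (r = 8 + 4*(-3) = 8 - 12 = -4)
g(k) = 0 (g(k) = (0*k)*2 = 0*2 = 0)
W = 4 (W = (-2)**2 = 4)
(g(r)*W)*37 - 1*(-47859) = (0*4)*37 - 1*(-47859) = 0*37 + 47859 = 0 + 47859 = 47859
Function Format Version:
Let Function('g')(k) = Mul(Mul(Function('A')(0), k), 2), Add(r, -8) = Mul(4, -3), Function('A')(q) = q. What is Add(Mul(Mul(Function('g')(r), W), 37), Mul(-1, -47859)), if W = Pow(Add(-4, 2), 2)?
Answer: 47859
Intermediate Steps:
r = -4 (r = Add(8, Mul(4, -3)) = Add(8, -12) = -4)
Function('g')(k) = 0 (Function('g')(k) = Mul(Mul(0, k), 2) = Mul(0, 2) = 0)
W = 4 (W = Pow(-2, 2) = 4)
Add(Mul(Mul(Function('g')(r), W), 37), Mul(-1, -47859)) = Add(Mul(Mul(0, 4), 37), Mul(-1, -47859)) = Add(Mul(0, 37), 47859) = Add(0, 47859) = 47859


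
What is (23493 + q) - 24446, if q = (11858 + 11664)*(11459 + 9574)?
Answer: 494737273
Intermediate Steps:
q = 494738226 (q = 23522*21033 = 494738226)
(23493 + q) - 24446 = (23493 + 494738226) - 24446 = 494761719 - 24446 = 494737273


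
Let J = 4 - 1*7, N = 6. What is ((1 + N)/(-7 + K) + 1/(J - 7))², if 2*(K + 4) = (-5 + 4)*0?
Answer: 6561/12100 ≈ 0.54223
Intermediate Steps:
K = -4 (K = -4 + ((-5 + 4)*0)/2 = -4 + (-1*0)/2 = -4 + (½)*0 = -4 + 0 = -4)
J = -3 (J = 4 - 7 = -3)
((1 + N)/(-7 + K) + 1/(J - 7))² = ((1 + 6)/(-7 - 4) + 1/(-3 - 7))² = (7/(-11) + 1/(-10))² = (7*(-1/11) - ⅒)² = (-7/11 - ⅒)² = (-81/110)² = 6561/12100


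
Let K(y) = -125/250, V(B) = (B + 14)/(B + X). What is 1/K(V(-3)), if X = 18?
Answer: -2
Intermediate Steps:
V(B) = (14 + B)/(18 + B) (V(B) = (B + 14)/(B + 18) = (14 + B)/(18 + B))
K(y) = -1/2 (K(y) = -125*1/250 = -1/2)
1/K(V(-3)) = 1/(-1/2) = -2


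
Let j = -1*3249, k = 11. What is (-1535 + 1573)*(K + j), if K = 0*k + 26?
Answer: -122474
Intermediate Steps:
K = 26 (K = 0*11 + 26 = 0 + 26 = 26)
j = -3249
(-1535 + 1573)*(K + j) = (-1535 + 1573)*(26 - 3249) = 38*(-3223) = -122474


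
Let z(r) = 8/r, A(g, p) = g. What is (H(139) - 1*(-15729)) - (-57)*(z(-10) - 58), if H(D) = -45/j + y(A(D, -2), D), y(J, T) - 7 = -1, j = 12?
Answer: 247593/20 ≈ 12380.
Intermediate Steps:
y(J, T) = 6 (y(J, T) = 7 - 1 = 6)
H(D) = 9/4 (H(D) = -45/12 + 6 = -45*1/12 + 6 = -15/4 + 6 = 9/4)
(H(139) - 1*(-15729)) - (-57)*(z(-10) - 58) = (9/4 - 1*(-15729)) - (-57)*(8/(-10) - 58) = (9/4 + 15729) - (-57)*(8*(-⅒) - 58) = 62925/4 - (-57)*(-⅘ - 58) = 62925/4 - (-57)*(-294)/5 = 62925/4 - 1*16758/5 = 62925/4 - 16758/5 = 247593/20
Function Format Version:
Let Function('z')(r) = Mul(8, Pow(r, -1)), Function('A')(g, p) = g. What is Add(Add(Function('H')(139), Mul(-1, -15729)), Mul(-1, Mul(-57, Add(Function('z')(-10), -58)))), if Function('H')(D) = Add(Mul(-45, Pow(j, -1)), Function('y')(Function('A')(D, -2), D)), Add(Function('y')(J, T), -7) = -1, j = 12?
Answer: Rational(247593, 20) ≈ 12380.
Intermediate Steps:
Function('y')(J, T) = 6 (Function('y')(J, T) = Add(7, -1) = 6)
Function('H')(D) = Rational(9, 4) (Function('H')(D) = Add(Mul(-45, Pow(12, -1)), 6) = Add(Mul(-45, Rational(1, 12)), 6) = Add(Rational(-15, 4), 6) = Rational(9, 4))
Add(Add(Function('H')(139), Mul(-1, -15729)), Mul(-1, Mul(-57, Add(Function('z')(-10), -58)))) = Add(Add(Rational(9, 4), Mul(-1, -15729)), Mul(-1, Mul(-57, Add(Mul(8, Pow(-10, -1)), -58)))) = Add(Add(Rational(9, 4), 15729), Mul(-1, Mul(-57, Add(Mul(8, Rational(-1, 10)), -58)))) = Add(Rational(62925, 4), Mul(-1, Mul(-57, Add(Rational(-4, 5), -58)))) = Add(Rational(62925, 4), Mul(-1, Mul(-57, Rational(-294, 5)))) = Add(Rational(62925, 4), Mul(-1, Rational(16758, 5))) = Add(Rational(62925, 4), Rational(-16758, 5)) = Rational(247593, 20)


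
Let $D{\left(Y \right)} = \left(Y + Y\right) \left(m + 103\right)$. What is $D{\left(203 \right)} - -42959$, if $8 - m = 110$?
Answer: $43365$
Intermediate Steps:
$m = -102$ ($m = 8 - 110 = -102$)
$D{\left(Y \right)} = 2 Y$ ($D{\left(Y \right)} = \left(Y + Y\right) \left(-102 + 103\right) = 2 Y 1 = 2 Y$)
$D{\left(203 \right)} - -42959 = 2 \cdot 203 - -42959 = 406 + 42959 = 43365$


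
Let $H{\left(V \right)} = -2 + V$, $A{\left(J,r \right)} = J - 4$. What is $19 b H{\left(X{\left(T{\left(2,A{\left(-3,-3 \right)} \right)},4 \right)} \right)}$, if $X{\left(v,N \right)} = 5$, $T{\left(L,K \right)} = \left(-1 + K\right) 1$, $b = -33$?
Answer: $-1881$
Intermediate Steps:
$A{\left(J,r \right)} = -4 + J$ ($A{\left(J,r \right)} = J - 4 = -4 + J$)
$T{\left(L,K \right)} = -1 + K$
$19 b H{\left(X{\left(T{\left(2,A{\left(-3,-3 \right)} \right)},4 \right)} \right)} = 19 \left(-33\right) \left(-2 + 5\right) = \left(-627\right) 3 = -1881$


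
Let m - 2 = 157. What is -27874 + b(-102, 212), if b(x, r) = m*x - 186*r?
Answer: -83524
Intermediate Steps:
m = 159 (m = 2 + 157 = 159)
b(x, r) = -186*r + 159*x (b(x, r) = 159*x - 186*r = -186*r + 159*x)
-27874 + b(-102, 212) = -27874 + (-186*212 + 159*(-102)) = -27874 + (-39432 - 16218) = -27874 - 55650 = -83524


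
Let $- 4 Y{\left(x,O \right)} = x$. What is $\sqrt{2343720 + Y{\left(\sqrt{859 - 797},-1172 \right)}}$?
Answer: $\frac{\sqrt{9374880 - \sqrt{62}}}{2} \approx 1530.9$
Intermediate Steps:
$Y{\left(x,O \right)} = - \frac{x}{4}$
$\sqrt{2343720 + Y{\left(\sqrt{859 - 797},-1172 \right)}} = \sqrt{2343720 - \frac{\sqrt{859 - 797}}{4}} = \sqrt{2343720 - \frac{\sqrt{62}}{4}}$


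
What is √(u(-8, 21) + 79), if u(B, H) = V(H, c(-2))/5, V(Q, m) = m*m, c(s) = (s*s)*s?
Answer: 3*√255/5 ≈ 9.5812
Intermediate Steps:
c(s) = s³ (c(s) = s²*s = s³)
V(Q, m) = m²
u(B, H) = 64/5 (u(B, H) = ((-2)³)²/5 = (-8)²*(⅕) = 64*(⅕) = 64/5)
√(u(-8, 21) + 79) = √(64/5 + 79) = √(459/5) = 3*√255/5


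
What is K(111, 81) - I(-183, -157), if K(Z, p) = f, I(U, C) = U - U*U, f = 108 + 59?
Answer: 33839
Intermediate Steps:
f = 167
I(U, C) = U - U²
K(Z, p) = 167
K(111, 81) - I(-183, -157) = 167 - (-183)*(1 - 1*(-183)) = 167 - (-183)*(1 + 183) = 167 - (-183)*184 = 167 - 1*(-33672) = 167 + 33672 = 33839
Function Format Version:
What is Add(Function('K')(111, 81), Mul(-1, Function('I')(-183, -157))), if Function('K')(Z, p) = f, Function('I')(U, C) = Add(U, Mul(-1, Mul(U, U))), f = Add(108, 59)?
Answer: 33839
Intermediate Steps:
f = 167
Function('I')(U, C) = Add(U, Mul(-1, Pow(U, 2)))
Function('K')(Z, p) = 167
Add(Function('K')(111, 81), Mul(-1, Function('I')(-183, -157))) = Add(167, Mul(-1, Mul(-183, Add(1, Mul(-1, -183))))) = Add(167, Mul(-1, Mul(-183, Add(1, 183)))) = Add(167, Mul(-1, Mul(-183, 184))) = Add(167, Mul(-1, -33672)) = Add(167, 33672) = 33839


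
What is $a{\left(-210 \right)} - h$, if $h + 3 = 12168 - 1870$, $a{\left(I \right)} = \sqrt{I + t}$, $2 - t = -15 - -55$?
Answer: $-10295 + 2 i \sqrt{62} \approx -10295.0 + 15.748 i$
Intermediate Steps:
$t = -38$ ($t = 2 - \left(-15 - -55\right) = 2 - \left(-15 + 55\right) = 2 - 40 = -38$)
$a{\left(I \right)} = \sqrt{-38 + I}$ ($a{\left(I \right)} = \sqrt{I - 38} = \sqrt{-38 + I}$)
$h = 10295$ ($h = -3 + \left(12168 - 1870\right) = -3 + 10298 = 10295$)
$a{\left(-210 \right)} - h = \sqrt{-38 - 210} - 10295 = \sqrt{-248} - 10295 = 2 i \sqrt{62} - 10295 = -10295 + 2 i \sqrt{62}$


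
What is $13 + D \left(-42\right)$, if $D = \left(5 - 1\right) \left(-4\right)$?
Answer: $685$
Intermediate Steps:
$D = -16$ ($D = 4 \left(-4\right) = -16$)
$13 + D \left(-42\right) = 13 - -672 = 13 + 672 = 685$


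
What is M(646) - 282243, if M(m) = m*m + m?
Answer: 135719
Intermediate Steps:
M(m) = m + m² (M(m) = m² + m = m + m²)
M(646) - 282243 = 646*(1 + 646) - 282243 = 646*647 - 282243 = 417962 - 282243 = 135719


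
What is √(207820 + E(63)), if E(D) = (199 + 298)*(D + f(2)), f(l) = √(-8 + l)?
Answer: √(239131 + 497*I*√6) ≈ 489.01 + 1.245*I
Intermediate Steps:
E(D) = 497*D + 497*I*√6 (E(D) = (199 + 298)*(D + √(-8 + 2)) = 497*(D + √(-6)) = 497*(D + I*√6) = 497*D + 497*I*√6)
√(207820 + E(63)) = √(207820 + (497*63 + 497*I*√6)) = √(207820 + (31311 + 497*I*√6)) = √(239131 + 497*I*√6)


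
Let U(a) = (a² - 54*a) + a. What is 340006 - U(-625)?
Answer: -83744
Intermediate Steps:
U(a) = a² - 53*a
340006 - U(-625) = 340006 - (-625)*(-53 - 625) = 340006 - (-625)*(-678) = 340006 - 1*423750 = 340006 - 423750 = -83744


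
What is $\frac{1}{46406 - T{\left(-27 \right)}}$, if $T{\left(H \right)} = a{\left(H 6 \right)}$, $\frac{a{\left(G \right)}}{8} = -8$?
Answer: $\frac{1}{46470} \approx 2.1519 \cdot 10^{-5}$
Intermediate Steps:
$a{\left(G \right)} = -64$ ($a{\left(G \right)} = 8 \left(-8\right) = -64$)
$T{\left(H \right)} = -64$
$\frac{1}{46406 - T{\left(-27 \right)}} = \frac{1}{46406 - -64} = \frac{1}{46406 + 64} = \frac{1}{46470}$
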